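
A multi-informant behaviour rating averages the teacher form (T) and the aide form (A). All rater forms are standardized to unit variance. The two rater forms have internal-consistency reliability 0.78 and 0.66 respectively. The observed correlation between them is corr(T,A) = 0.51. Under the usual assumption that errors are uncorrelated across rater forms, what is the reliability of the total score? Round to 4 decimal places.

Var(T+A) = 2 + 2·[0.51] = 2 + 1.02 = 3.02.
Under uncorrelated errors the observed covariances equal the true-score covariances, so only the own-variance terms attenuate.
True-score variance = [0.78 + 0.66] + 1.02 = 1.44 + 1.02 = 2.46.
Reliability = 2.46 / 3.02 = 0.8146.

0.8146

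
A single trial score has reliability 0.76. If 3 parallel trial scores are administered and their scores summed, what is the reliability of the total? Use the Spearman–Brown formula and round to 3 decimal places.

ρ_k = kρ / (1 + (k−1)ρ) = 3·0.76 / (1 + 2·0.76) = 2.280 / 2.520 = 0.905.

0.905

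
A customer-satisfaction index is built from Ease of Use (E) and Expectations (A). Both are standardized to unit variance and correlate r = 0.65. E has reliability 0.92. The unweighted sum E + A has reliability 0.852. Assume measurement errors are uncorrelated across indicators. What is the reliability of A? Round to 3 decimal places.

Var(E+A) = 2 + 2·0.65 = 3.300.
True-score variance = ρ_E + ρ_A + 2·0.65, so 0.852 = (0.92 + ρ_A + 1.30) / 3.300.
ρ_A = 0.852·3.300 − 0.92 − 1.30 = 0.592.

0.592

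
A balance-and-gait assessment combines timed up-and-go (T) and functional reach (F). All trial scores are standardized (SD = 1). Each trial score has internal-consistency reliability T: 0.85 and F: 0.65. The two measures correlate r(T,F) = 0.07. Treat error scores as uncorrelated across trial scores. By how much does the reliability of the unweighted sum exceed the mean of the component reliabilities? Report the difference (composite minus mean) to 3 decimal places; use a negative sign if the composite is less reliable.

0.016

Var(sum) = 2 + 0.14 = 2.14; true-score variance = 1.5 + 0.14 = 1.64; composite reliability = 0.7664.
Mean component reliability = 0.7500.
Difference = 0.7664 − 0.7500 = 0.016.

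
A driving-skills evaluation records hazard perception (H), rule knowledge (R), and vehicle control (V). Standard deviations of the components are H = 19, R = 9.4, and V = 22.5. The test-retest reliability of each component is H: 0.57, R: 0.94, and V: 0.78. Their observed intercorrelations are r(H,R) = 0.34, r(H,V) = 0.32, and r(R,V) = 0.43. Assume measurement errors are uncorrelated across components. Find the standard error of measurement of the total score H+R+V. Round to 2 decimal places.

16.49

Var(total) = 955.61 + 576.938 = 1532.55.
True-score variance = 683.703 + 576.938 = 1260.64, so reliability = 0.8226.
Error variance = 1532.55 − 1260.64 = 271.907; SEM = √271.907 = 16.49.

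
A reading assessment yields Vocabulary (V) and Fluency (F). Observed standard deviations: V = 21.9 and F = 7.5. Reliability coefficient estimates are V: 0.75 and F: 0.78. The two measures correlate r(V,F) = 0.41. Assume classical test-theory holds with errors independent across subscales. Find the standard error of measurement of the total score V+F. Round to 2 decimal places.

11.50

Var(total) = 535.86 + 134.685 = 670.545.
True-score variance = 403.582 + 134.685 = 538.267, so reliability = 0.8027.
Error variance = 670.545 − 538.267 = 132.277; SEM = √132.277 = 11.50.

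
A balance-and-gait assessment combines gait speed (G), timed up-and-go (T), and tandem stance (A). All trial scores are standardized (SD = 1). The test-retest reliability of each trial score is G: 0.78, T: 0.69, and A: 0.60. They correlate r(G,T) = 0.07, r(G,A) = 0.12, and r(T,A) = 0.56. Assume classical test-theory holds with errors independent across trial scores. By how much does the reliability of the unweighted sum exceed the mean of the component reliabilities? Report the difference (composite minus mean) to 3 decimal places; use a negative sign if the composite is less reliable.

0.103

Var(sum) = 3 + 1.5 = 4.5; true-score variance = 2.07 + 1.5 = 3.57; composite reliability = 0.7933.
Mean component reliability = 0.6900.
Difference = 0.7933 − 0.6900 = 0.103.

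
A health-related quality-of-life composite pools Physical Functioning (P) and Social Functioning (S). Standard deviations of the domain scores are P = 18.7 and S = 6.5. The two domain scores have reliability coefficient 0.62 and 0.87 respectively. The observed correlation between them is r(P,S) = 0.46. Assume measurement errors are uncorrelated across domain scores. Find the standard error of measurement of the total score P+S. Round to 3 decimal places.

11.763

Var(total) = 391.94 + 111.826 = 503.766.
True-score variance = 253.565 + 111.826 = 365.391, so reliability = 0.7253.
Error variance = 503.766 − 365.391 = 138.375; SEM = √138.375 = 11.763.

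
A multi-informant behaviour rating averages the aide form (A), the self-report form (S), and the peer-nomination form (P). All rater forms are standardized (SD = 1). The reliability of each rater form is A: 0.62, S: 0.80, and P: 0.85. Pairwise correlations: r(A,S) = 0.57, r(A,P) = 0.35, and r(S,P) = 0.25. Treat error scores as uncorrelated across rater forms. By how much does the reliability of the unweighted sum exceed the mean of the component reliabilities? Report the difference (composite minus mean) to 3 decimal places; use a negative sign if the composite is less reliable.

0.107

Var(sum) = 3 + 2.34 = 5.34; true-score variance = 2.27 + 2.34 = 4.61; composite reliability = 0.8633.
Mean component reliability = 0.7567.
Difference = 0.8633 − 0.7567 = 0.107.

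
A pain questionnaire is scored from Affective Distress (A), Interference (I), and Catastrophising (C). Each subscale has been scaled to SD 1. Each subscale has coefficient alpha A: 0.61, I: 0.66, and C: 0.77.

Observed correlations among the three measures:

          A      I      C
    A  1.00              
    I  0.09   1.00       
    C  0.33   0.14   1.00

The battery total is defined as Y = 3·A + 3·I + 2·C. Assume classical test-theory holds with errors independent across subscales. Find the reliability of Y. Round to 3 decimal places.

Var(Y) = 3² + 3² + 2² + 2·[9·0.09 + 6·0.33 + 6·0.14] = 22 + 7.26 = 29.26.
Because errors are independent across components, Cov(Tᵢ,Tⱼ) = Cov(Xᵢ,Xⱼ); the off-diagonal part of the true-score variance is the same as above.
True-score variance = [3²·0.61 + 3²·0.66 + 2²·0.77] + 7.26 = 14.51 + 7.26 = 21.77.
Reliability = 21.77 / 29.26 = 0.744.

0.744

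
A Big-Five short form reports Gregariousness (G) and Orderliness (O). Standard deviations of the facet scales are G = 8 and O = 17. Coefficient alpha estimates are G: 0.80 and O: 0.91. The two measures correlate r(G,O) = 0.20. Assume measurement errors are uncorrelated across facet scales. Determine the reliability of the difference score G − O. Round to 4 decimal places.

0.8700

Var(G−O) = 8² + 17² − 2·8·17·0.20 = 353 − 54.4 = 298.6.
With uncorrelated errors the cross-covariances are all true-score covariance, so they carry over unchanged; only the diagonal terms shrink to ρᵢσᵢ².
True-score variance = [8²·0.80 + 17²·0.91] − 54.4 = 314.19 − 54.4 = 259.79.
Reliability = 259.79 / 298.6 = 0.8700.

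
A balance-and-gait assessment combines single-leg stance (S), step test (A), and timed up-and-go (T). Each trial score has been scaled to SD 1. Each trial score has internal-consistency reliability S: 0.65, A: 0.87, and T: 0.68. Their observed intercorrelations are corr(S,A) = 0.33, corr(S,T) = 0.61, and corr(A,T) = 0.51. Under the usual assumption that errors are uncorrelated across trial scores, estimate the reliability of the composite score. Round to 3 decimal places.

Var(S+A+T) = 3 + 2·[0.33 + 0.61 + 0.51] = 3 + 2.9 = 5.9.
With uncorrelated errors the cross-covariances are all true-score covariance, so they carry over unchanged; only the diagonal terms shrink to ρᵢσᵢ².
True-score variance = [0.65 + 0.87 + 0.68] + 2.9 = 2.2 + 2.9 = 5.1.
Reliability = 5.1 / 5.9 = 0.864.

0.864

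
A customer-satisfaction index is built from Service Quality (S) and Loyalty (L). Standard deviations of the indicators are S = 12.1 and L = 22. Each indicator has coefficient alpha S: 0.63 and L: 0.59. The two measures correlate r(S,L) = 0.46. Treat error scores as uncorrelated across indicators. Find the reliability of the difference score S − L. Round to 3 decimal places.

0.345

Var(S−L) = 12.1² + 22² − 2·12.1·22·0.46 = 630.41 − 244.904 = 385.506.
Because errors are independent across components, Cov(Tᵢ,Tⱼ) = Cov(Xᵢ,Xⱼ); the off-diagonal part of the true-score variance is the same as above.
True-score variance = [12.1²·0.63 + 22²·0.59] − 244.904 = 377.798 − 244.904 = 132.894.
Reliability = 132.894 / 385.506 = 0.345.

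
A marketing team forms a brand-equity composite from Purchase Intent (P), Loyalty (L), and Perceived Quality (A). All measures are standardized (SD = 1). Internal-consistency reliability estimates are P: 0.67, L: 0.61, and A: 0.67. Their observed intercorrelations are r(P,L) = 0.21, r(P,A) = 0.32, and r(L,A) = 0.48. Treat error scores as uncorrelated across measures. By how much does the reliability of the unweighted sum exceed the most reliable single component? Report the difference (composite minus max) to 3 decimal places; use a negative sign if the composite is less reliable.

Var(sum) = 3 + 2.02 = 5.02; true-score variance = 1.95 + 2.02 = 3.97; composite reliability = 0.7908.
Max component reliability = 0.6700.
Difference = 0.7908 − 0.6700 = 0.121.

0.121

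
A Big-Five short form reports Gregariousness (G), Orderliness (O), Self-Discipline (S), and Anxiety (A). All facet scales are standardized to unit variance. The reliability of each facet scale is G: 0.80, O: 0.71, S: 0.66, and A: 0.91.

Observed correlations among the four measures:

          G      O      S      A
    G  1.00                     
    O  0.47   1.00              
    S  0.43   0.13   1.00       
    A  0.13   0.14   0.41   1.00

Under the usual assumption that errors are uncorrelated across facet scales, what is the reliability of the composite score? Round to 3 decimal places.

0.876

Var(G+O+S+A) = 4 + 2·[0.47 + 0.43 + 0.13 + 0.13 + 0.14 + 0.41] = 4 + 3.42 = 7.42.
Under uncorrelated errors the observed covariances equal the true-score covariances, so only the own-variance terms attenuate.
True-score variance = [0.80 + 0.71 + 0.66 + 0.91] + 3.42 = 3.08 + 3.42 = 6.5.
Reliability = 6.5 / 7.42 = 0.876.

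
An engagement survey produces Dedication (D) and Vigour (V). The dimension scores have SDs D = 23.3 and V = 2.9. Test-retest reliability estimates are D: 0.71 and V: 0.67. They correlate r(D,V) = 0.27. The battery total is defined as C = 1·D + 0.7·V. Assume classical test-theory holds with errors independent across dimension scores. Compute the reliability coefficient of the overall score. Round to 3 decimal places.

0.723

Var(C) = 23.3² + 0.7²·2.9² + 2·[0.7·23.3·2.9·0.27] = 547.011 + 25.5415 = 572.552.
Because errors are independent across components, Cov(Tᵢ,Tⱼ) = Cov(Xᵢ,Xⱼ); the off-diagonal part of the true-score variance is the same as above.
True-score variance = [23.3²·0.71 + 0.7²·2.9²·0.67] + 25.5415 = 388.213 + 25.5415 = 413.754.
Reliability = 413.754 / 572.552 = 0.723.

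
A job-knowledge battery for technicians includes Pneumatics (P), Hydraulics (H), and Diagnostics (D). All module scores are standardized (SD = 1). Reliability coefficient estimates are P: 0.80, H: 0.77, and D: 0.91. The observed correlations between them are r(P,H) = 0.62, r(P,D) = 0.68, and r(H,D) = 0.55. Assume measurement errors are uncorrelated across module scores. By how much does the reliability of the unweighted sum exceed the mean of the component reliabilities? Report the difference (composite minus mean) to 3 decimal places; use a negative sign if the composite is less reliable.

0.096

Var(sum) = 3 + 3.7 = 6.7; true-score variance = 2.48 + 3.7 = 6.18; composite reliability = 0.9224.
Mean component reliability = 0.8267.
Difference = 0.9224 − 0.8267 = 0.096.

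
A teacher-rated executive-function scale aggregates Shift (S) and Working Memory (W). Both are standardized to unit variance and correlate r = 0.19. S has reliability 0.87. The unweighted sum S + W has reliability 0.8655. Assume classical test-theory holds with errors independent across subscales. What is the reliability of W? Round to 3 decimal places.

Var(S+W) = 2 + 2·0.19 = 2.380.
True-score variance = ρ_S + ρ_W + 2·0.19, so 0.8655 = (0.87 + ρ_W + 0.38) / 2.380.
ρ_W = 0.8655·2.380 − 0.87 − 0.38 = 0.810.

0.810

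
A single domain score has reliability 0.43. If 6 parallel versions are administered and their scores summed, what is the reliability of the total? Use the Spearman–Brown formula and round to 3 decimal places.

0.819

ρ_k = kρ / (1 + (k−1)ρ) = 6·0.43 / (1 + 5·0.43) = 2.580 / 3.150 = 0.819.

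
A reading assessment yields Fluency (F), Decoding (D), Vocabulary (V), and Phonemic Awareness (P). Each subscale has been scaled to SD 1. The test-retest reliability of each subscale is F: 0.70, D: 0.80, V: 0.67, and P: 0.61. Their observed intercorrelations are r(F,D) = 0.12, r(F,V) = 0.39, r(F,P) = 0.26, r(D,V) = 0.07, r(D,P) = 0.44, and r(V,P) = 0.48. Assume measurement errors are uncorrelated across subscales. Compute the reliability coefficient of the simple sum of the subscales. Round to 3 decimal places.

Var(F+D+V+P) = 4 + 2·[0.12 + 0.39 + 0.26 + 0.07 + 0.44 + 0.48] = 4 + 3.52 = 7.52.
With uncorrelated errors the cross-covariances are all true-score covariance, so they carry over unchanged; only the diagonal terms shrink to ρᵢσᵢ².
True-score variance = [0.70 + 0.80 + 0.67 + 0.61] + 3.52 = 2.78 + 3.52 = 6.3.
Reliability = 6.3 / 7.52 = 0.838.

0.838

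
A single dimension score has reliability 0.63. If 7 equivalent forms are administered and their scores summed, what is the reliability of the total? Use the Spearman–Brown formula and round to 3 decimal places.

ρ_k = kρ / (1 + (k−1)ρ) = 7·0.63 / (1 + 6·0.63) = 4.410 / 4.780 = 0.923.

0.923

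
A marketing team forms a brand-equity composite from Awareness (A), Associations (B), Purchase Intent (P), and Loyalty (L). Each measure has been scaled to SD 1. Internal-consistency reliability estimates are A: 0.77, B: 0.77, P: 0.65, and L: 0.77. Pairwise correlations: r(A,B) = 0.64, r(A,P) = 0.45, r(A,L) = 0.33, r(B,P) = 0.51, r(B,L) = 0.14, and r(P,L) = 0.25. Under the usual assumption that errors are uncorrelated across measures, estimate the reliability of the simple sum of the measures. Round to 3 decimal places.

0.880

Var(A+B+P+L) = 4 + 2·[0.64 + 0.45 + 0.33 + 0.51 + 0.14 + 0.25] = 4 + 4.64 = 8.64.
Because errors are independent across components, Cov(Tᵢ,Tⱼ) = Cov(Xᵢ,Xⱼ); the off-diagonal part of the true-score variance is the same as above.
True-score variance = [0.77 + 0.77 + 0.65 + 0.77] + 4.64 = 2.96 + 4.64 = 7.6.
Reliability = 7.6 / 8.64 = 0.880.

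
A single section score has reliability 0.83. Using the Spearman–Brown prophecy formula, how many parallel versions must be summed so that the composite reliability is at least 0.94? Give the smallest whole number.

4

k ≥ ρ*(1−ρ₁)/(ρ₁(1−ρ*)) = 0.94·0.17 / (0.83·0.06) = 3.209.
Smallest integer k = 4.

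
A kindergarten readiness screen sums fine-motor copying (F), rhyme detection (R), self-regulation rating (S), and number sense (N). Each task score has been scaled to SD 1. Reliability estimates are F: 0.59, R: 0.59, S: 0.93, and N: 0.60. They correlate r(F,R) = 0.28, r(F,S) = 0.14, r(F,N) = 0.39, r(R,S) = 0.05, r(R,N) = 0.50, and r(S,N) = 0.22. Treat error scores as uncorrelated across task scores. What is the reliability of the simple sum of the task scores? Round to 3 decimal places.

Var(F+R+S+N) = 4 + 2·[0.28 + 0.14 + 0.39 + 0.05 + 0.50 + 0.22] = 4 + 3.16 = 7.16.
Under uncorrelated errors the observed covariances equal the true-score covariances, so only the own-variance terms attenuate.
True-score variance = [0.59 + 0.59 + 0.93 + 0.60] + 3.16 = 2.71 + 3.16 = 5.87.
Reliability = 5.87 / 7.16 = 0.820.

0.820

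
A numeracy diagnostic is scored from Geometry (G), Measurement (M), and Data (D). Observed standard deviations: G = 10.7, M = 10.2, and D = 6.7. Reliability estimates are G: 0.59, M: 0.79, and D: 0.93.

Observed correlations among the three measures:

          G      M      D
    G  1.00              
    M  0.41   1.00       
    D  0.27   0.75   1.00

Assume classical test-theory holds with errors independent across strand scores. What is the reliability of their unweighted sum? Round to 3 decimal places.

0.854

Var(G+M+D) = 10.7² + 10.2² + 6.7² + 2·[10.7·10.2·0.41 + 10.7·6.7·0.27 + 10.2·6.7·0.75] = 263.42 + 230.717 = 494.137.
Under uncorrelated errors the observed covariances equal the true-score covariances, so only the own-variance terms attenuate.
True-score variance = [10.7²·0.59 + 10.2²·0.79 + 6.7²·0.93] + 230.717 = 191.488 + 230.717 = 422.206.
Reliability = 422.206 / 494.137 = 0.854.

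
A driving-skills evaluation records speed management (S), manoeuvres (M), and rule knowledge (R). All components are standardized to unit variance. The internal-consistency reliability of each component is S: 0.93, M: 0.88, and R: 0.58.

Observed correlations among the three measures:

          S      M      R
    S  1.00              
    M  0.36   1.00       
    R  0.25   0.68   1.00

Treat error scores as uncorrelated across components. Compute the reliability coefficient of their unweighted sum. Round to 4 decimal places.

0.8907

Var(S+M+R) = 3 + 2·[0.36 + 0.25 + 0.68] = 3 + 2.58 = 5.58.
Under uncorrelated errors the observed covariances equal the true-score covariances, so only the own-variance terms attenuate.
True-score variance = [0.93 + 0.88 + 0.58] + 2.58 = 2.39 + 2.58 = 4.97.
Reliability = 4.97 / 5.58 = 0.8907.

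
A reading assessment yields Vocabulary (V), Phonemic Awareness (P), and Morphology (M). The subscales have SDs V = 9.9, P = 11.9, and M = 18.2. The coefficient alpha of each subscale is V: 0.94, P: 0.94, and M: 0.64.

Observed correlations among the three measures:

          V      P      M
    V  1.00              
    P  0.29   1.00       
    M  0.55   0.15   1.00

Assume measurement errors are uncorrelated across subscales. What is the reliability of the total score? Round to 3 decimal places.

Var(V+P+M) = 9.9² + 11.9² + 18.2² + 2·[9.9·11.9·0.29 + 9.9·18.2·0.55 + 11.9·18.2·0.15] = 570.86 + 331.502 = 902.362.
Because errors are independent across components, Cov(Tᵢ,Tⱼ) = Cov(Xᵢ,Xⱼ); the off-diagonal part of the true-score variance is the same as above.
True-score variance = [9.9²·0.94 + 11.9²·0.94 + 18.2²·0.64] + 331.502 = 437.236 + 331.502 = 768.738.
Reliability = 768.738 / 902.362 = 0.852.

0.852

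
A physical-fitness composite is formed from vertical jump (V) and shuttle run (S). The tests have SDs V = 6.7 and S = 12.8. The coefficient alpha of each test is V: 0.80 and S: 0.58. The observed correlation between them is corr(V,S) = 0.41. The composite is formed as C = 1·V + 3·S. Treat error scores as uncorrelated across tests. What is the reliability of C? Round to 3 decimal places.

0.637

Var(C) = 6.7² + 3²·12.8² + 2·[3·6.7·12.8·0.41] = 1519.45 + 210.97 = 1730.42.
Because errors are independent across components, Cov(Tᵢ,Tⱼ) = Cov(Xᵢ,Xⱼ); the off-diagonal part of the true-score variance is the same as above.
True-score variance = [6.7²·0.80 + 3²·12.8²·0.58] + 210.97 = 891.157 + 210.97 = 1102.13.
Reliability = 1102.13 / 1730.42 = 0.637.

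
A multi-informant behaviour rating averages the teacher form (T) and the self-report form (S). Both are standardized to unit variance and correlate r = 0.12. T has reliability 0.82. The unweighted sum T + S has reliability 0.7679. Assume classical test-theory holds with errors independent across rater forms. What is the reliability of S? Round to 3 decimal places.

Var(T+S) = 2 + 2·0.12 = 2.240.
True-score variance = ρ_T + ρ_S + 2·0.12, so 0.7679 = (0.82 + ρ_S + 0.24) / 2.240.
ρ_S = 0.7679·2.240 − 0.82 − 0.24 = 0.660.

0.660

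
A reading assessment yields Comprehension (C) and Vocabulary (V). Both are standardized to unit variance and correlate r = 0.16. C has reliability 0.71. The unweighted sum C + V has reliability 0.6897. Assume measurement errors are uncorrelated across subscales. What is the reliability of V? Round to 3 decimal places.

0.570

Var(C+V) = 2 + 2·0.16 = 2.320.
True-score variance = ρ_C + ρ_V + 2·0.16, so 0.6897 = (0.71 + ρ_V + 0.32) / 2.320.
ρ_V = 0.6897·2.320 − 0.71 − 0.32 = 0.570.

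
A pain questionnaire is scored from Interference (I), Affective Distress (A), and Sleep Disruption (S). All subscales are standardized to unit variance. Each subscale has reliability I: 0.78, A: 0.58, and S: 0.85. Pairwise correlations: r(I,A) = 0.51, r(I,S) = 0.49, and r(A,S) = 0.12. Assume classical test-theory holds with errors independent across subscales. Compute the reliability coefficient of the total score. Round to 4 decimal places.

Var(I+A+S) = 3 + 2·[0.51 + 0.49 + 0.12] = 3 + 2.24 = 5.24.
Under uncorrelated errors the observed covariances equal the true-score covariances, so only the own-variance terms attenuate.
True-score variance = [0.78 + 0.58 + 0.85] + 2.24 = 2.21 + 2.24 = 4.45.
Reliability = 4.45 / 5.24 = 0.8492.

0.8492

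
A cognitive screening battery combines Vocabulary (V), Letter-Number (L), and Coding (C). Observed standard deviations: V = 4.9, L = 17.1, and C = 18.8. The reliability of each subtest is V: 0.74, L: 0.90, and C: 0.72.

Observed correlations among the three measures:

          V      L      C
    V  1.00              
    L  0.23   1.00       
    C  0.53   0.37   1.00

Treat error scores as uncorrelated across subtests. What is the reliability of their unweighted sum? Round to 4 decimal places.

0.8712

Var(V+L+C) = 4.9² + 17.1² + 18.8² + 2·[4.9·17.1·0.23 + 4.9·18.8·0.53 + 17.1·18.8·0.37] = 669.86 + 374.086 = 1043.95.
Because errors are independent across components, Cov(Tᵢ,Tⱼ) = Cov(Xᵢ,Xⱼ); the off-diagonal part of the true-score variance is the same as above.
True-score variance = [4.9²·0.74 + 17.1²·0.90 + 18.8²·0.72] + 374.086 = 535.413 + 374.086 = 909.499.
Reliability = 909.499 / 1043.95 = 0.8712.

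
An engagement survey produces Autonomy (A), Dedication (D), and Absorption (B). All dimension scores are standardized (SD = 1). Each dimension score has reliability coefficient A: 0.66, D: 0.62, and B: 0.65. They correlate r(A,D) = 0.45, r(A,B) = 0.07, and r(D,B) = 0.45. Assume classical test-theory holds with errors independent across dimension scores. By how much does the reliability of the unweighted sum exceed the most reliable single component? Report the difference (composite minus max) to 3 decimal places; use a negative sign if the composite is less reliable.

Var(sum) = 3 + 1.94 = 4.94; true-score variance = 1.93 + 1.94 = 3.87; composite reliability = 0.7834.
Max component reliability = 0.6600.
Difference = 0.7834 − 0.6600 = 0.123.

0.123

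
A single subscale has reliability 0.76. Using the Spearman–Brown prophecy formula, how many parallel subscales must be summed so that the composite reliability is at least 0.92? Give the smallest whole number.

4

k ≥ ρ*(1−ρ₁)/(ρ₁(1−ρ*)) = 0.92·0.24 / (0.76·0.08) = 3.632.
Smallest integer k = 4.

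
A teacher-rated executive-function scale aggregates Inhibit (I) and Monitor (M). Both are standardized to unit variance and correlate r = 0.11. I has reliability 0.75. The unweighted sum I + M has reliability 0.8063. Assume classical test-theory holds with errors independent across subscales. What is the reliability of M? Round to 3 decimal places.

0.820

Var(I+M) = 2 + 2·0.11 = 2.220.
True-score variance = ρ_I + ρ_M + 2·0.11, so 0.8063 = (0.75 + ρ_M + 0.22) / 2.220.
ρ_M = 0.8063·2.220 − 0.75 − 0.22 = 0.820.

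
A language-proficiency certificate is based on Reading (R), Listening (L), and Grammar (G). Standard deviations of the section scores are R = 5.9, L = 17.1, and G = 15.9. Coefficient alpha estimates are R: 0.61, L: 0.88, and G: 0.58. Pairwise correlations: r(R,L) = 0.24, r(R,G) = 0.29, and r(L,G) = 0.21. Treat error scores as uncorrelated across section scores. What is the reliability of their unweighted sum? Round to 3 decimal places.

Var(R+L+G) = 5.9² + 17.1² + 15.9² + 2·[5.9·17.1·0.24 + 5.9·15.9·0.29 + 17.1·15.9·0.21] = 580.03 + 217.031 = 797.061.
With uncorrelated errors the cross-covariances are all true-score covariance, so they carry over unchanged; only the diagonal terms shrink to ρᵢσᵢ².
True-score variance = [5.9²·0.61 + 17.1²·0.88 + 15.9²·0.58] + 217.031 = 425.185 + 217.031 = 642.216.
Reliability = 642.216 / 797.061 = 0.806.

0.806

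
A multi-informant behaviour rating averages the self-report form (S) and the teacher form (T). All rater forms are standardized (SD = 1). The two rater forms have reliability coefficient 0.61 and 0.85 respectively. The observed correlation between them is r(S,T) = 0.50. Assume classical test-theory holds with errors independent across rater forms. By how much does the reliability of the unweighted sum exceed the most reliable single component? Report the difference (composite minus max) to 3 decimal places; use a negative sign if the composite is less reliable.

-0.030

Var(sum) = 2 + 1 = 3; true-score variance = 1.46 + 1 = 2.46; composite reliability = 0.8200.
Max component reliability = 0.8500.
Difference = 0.8200 − 0.8500 = -0.030.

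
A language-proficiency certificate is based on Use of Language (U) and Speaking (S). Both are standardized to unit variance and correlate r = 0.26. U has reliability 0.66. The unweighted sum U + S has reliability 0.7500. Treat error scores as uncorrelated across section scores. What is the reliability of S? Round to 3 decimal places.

Var(U+S) = 2 + 2·0.26 = 2.520.
True-score variance = ρ_U + ρ_S + 2·0.26, so 0.7500 = (0.66 + ρ_S + 0.52) / 2.520.
ρ_S = 0.7500·2.520 − 0.66 − 0.52 = 0.710.

0.710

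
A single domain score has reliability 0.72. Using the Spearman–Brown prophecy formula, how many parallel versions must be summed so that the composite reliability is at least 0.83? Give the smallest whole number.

k ≥ ρ*(1−ρ₁)/(ρ₁(1−ρ*)) = 0.83·0.28 / (0.72·0.17) = 1.899.
Smallest integer k = 2.

2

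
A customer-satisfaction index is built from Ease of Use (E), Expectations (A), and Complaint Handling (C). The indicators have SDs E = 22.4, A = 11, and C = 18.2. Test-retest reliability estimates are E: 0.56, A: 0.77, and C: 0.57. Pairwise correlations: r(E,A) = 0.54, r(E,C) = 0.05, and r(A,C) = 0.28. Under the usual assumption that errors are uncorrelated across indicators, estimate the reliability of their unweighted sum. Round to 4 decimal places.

Var(E+A+C) = 22.4² + 11² + 18.2² + 2·[22.4·11·0.54 + 22.4·18.2·0.05 + 11·18.2·0.28] = 954 + 418.992 = 1372.99.
With uncorrelated errors the cross-covariances are all true-score covariance, so they carry over unchanged; only the diagonal terms shrink to ρᵢσᵢ².
True-score variance = [22.4²·0.56 + 11²·0.77 + 18.2²·0.57] + 418.992 = 562.962 + 418.992 = 981.954.
Reliability = 981.954 / 1372.99 = 0.7152.

0.7152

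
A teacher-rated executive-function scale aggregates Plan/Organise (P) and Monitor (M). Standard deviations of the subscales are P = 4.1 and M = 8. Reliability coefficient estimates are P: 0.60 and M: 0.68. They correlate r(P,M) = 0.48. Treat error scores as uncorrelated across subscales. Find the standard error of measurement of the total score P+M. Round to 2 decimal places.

Var(total) = 80.81 + 31.488 = 112.298.
True-score variance = 53.606 + 31.488 = 85.094, so reliability = 0.7578.
Error variance = 112.298 − 85.094 = 27.204; SEM = √27.204 = 5.22.

5.22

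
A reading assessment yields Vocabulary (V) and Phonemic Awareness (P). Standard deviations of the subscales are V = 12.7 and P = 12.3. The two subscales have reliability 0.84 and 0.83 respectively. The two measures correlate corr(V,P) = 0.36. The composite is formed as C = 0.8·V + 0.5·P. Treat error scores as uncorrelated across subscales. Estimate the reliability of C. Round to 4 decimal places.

0.8767

Var(C) = 0.8²·12.7² + 0.5²·12.3² + 2·[0.4·12.7·12.3·0.36] = 141.048 + 44.9885 = 186.037.
Because errors are independent across components, Cov(Tᵢ,Tⱼ) = Cov(Xᵢ,Xⱼ); the off-diagonal part of the true-score variance is the same as above.
True-score variance = [0.8²·12.7²·0.84 + 0.5²·12.3²·0.83] + 44.9885 = 118.102 + 44.9885 = 163.091.
Reliability = 163.091 / 186.037 = 0.8767.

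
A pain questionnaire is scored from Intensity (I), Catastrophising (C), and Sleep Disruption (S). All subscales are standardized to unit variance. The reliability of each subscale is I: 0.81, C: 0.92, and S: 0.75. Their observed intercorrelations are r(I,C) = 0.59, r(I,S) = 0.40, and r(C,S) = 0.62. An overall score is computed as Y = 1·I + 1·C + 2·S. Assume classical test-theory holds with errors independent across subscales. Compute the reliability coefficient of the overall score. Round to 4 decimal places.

Var(Y) = 1 + 1 + 2² + 2·[0.59 + 2·0.40 + 2·0.62] = 6 + 5.26 = 11.26.
Under uncorrelated errors the observed covariances equal the true-score covariances, so only the own-variance terms attenuate.
True-score variance = [0.81 + 0.92 + 2²·0.75] + 5.26 = 4.73 + 5.26 = 9.99.
Reliability = 9.99 / 11.26 = 0.8872.

0.8872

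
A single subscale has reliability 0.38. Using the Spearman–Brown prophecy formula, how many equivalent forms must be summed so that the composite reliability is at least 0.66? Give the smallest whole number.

4

k ≥ ρ*(1−ρ₁)/(ρ₁(1−ρ*)) = 0.66·0.62 / (0.38·0.34) = 3.167.
Smallest integer k = 4.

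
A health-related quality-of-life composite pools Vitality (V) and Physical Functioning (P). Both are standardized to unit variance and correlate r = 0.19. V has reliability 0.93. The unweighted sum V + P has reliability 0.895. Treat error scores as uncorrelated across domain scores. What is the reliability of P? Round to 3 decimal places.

0.820

Var(V+P) = 2 + 2·0.19 = 2.380.
True-score variance = ρ_V + ρ_P + 2·0.19, so 0.895 = (0.93 + ρ_P + 0.38) / 2.380.
ρ_P = 0.895·2.380 − 0.93 − 0.38 = 0.820.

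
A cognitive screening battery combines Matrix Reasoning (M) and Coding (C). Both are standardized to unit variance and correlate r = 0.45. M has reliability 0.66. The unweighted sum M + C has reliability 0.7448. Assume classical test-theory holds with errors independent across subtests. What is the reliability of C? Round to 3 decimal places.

0.600

Var(M+C) = 2 + 2·0.45 = 2.900.
True-score variance = ρ_M + ρ_C + 2·0.45, so 0.7448 = (0.66 + ρ_C + 0.90) / 2.900.
ρ_C = 0.7448·2.900 − 0.66 − 0.90 = 0.600.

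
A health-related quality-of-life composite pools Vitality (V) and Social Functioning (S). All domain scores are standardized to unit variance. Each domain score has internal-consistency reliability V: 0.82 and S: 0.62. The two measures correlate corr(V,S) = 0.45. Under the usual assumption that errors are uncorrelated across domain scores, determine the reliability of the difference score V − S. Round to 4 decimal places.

Var(V−S) = 1 + 1 − 2·0.45 = 2 − 0.9 = 1.1.
Because errors are independent across components, Cov(Tᵢ,Tⱼ) = Cov(Xᵢ,Xⱼ); the off-diagonal part of the true-score variance is the same as above.
True-score variance = [0.82 + 0.62] − 0.9 = 1.44 − 0.9 = 0.54.
Reliability = 0.54 / 1.1 = 0.4909.

0.4909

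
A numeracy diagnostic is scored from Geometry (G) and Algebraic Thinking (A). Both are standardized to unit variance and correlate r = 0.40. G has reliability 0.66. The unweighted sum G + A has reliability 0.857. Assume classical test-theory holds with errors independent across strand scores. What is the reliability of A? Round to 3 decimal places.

0.940

Var(G+A) = 2 + 2·0.40 = 2.800.
True-score variance = ρ_G + ρ_A + 2·0.40, so 0.857 = (0.66 + ρ_A + 0.80) / 2.800.
ρ_A = 0.857·2.800 − 0.66 − 0.80 = 0.940.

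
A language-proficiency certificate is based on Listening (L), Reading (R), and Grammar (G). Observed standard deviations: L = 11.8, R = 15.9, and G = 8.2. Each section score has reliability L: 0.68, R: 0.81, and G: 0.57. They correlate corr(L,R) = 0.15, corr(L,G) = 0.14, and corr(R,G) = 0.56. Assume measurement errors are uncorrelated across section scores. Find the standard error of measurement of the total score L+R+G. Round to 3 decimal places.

Var(total) = 459.29 + 229.404 = 688.694.
True-score variance = 337.786 + 229.404 = 567.191, so reliability = 0.8236.
Error variance = 688.694 − 567.191 = 121.504; SEM = √121.504 = 11.023.

11.023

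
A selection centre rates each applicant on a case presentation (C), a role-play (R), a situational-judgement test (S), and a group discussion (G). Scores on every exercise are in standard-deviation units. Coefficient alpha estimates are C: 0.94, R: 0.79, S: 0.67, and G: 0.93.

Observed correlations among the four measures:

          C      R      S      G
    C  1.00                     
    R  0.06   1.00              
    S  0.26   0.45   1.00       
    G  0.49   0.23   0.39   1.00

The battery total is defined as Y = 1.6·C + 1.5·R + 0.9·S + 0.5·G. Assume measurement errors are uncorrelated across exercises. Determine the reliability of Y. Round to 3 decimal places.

0.905

Var(Y) = 1.6² + 1.5² + 0.9² + 0.5² + 2·[2.4·0.06 + 1.44·0.26 + 0.8·0.49 + 1.35·0.45 + 0.75·0.23 + 0.45·0.39] = 5.87 + 3.7318 = 9.6018.
Because errors are independent across components, Cov(Tᵢ,Tⱼ) = Cov(Xᵢ,Xⱼ); the off-diagonal part of the true-score variance is the same as above.
True-score variance = [1.6²·0.94 + 1.5²·0.79 + 0.9²·0.67 + 0.5²·0.93] + 3.7318 = 4.9591 + 3.7318 = 8.6909.
Reliability = 8.6909 / 9.6018 = 0.905.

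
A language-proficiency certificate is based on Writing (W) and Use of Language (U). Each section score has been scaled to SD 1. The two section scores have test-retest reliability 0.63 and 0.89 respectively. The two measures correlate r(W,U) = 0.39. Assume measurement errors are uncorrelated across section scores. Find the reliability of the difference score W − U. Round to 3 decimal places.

Var(W−U) = 1 + 1 − 2·0.39 = 2 − 0.78 = 1.22.
Under uncorrelated errors the observed covariances equal the true-score covariances, so only the own-variance terms attenuate.
True-score variance = [0.63 + 0.89] − 0.78 = 1.52 − 0.78 = 0.74.
Reliability = 0.74 / 1.22 = 0.607.

0.607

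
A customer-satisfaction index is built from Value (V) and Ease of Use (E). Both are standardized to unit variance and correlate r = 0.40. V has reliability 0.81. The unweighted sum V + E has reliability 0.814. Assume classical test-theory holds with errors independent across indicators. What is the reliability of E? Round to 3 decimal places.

0.669

Var(V+E) = 2 + 2·0.40 = 2.800.
True-score variance = ρ_V + ρ_E + 2·0.40, so 0.814 = (0.81 + ρ_E + 0.80) / 2.800.
ρ_E = 0.814·2.800 − 0.81 − 0.80 = 0.669.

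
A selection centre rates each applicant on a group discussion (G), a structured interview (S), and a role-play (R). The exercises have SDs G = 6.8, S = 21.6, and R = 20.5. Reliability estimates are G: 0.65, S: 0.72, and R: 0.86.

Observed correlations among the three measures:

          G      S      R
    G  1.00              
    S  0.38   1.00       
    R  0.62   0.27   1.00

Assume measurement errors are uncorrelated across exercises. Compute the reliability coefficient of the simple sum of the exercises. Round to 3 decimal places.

Var(G+S+R) = 6.8² + 21.6² + 20.5² + 2·[6.8·21.6·0.38 + 6.8·20.5·0.62 + 21.6·20.5·0.27] = 933.05 + 523.597 = 1456.65.
With uncorrelated errors the cross-covariances are all true-score covariance, so they carry over unchanged; only the diagonal terms shrink to ρᵢσᵢ².
True-score variance = [6.8²·0.65 + 21.6²·0.72 + 20.5²·0.86] + 523.597 = 727.394 + 523.597 = 1250.99.
Reliability = 1250.99 / 1456.65 = 0.859.

0.859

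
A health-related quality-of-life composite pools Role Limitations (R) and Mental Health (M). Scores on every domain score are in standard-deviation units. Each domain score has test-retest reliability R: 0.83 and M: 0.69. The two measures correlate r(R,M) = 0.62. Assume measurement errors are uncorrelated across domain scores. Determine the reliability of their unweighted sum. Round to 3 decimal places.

Var(R+M) = 2 + 2·[0.62] = 2 + 1.24 = 3.24.
Under uncorrelated errors the observed covariances equal the true-score covariances, so only the own-variance terms attenuate.
True-score variance = [0.83 + 0.69] + 1.24 = 1.52 + 1.24 = 2.76.
Reliability = 2.76 / 3.24 = 0.852.

0.852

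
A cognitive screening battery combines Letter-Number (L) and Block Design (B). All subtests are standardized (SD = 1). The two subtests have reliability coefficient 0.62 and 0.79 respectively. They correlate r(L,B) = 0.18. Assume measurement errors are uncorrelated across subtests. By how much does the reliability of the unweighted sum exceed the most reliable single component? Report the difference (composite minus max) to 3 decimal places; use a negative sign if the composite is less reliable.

Var(sum) = 2 + 0.36 = 2.36; true-score variance = 1.41 + 0.36 = 1.77; composite reliability = 0.7500.
Max component reliability = 0.7900.
Difference = 0.7500 − 0.7900 = -0.040.

-0.040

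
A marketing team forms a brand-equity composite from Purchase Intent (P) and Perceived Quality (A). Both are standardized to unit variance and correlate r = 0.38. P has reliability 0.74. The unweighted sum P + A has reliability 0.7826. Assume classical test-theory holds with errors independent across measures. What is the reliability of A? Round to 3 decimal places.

0.660

Var(P+A) = 2 + 2·0.38 = 2.760.
True-score variance = ρ_P + ρ_A + 2·0.38, so 0.7826 = (0.74 + ρ_A + 0.76) / 2.760.
ρ_A = 0.7826·2.760 − 0.74 − 0.76 = 0.660.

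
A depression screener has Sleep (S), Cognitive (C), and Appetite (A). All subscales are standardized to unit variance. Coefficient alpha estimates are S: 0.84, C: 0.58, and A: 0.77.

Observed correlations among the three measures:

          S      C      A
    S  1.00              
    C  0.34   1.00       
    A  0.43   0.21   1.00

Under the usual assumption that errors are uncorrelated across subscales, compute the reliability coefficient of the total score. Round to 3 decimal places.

0.837

Var(S+C+A) = 3 + 2·[0.34 + 0.43 + 0.21] = 3 + 1.96 = 4.96.
Because errors are independent across components, Cov(Tᵢ,Tⱼ) = Cov(Xᵢ,Xⱼ); the off-diagonal part of the true-score variance is the same as above.
True-score variance = [0.84 + 0.58 + 0.77] + 1.96 = 2.19 + 1.96 = 4.15.
Reliability = 4.15 / 4.96 = 0.837.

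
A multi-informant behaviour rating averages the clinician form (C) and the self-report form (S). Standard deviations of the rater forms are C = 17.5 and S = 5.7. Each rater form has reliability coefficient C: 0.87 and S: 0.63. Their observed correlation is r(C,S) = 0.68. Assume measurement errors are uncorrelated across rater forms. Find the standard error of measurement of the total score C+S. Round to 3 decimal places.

Var(total) = 338.74 + 135.66 = 474.4.
True-score variance = 286.906 + 135.66 = 422.566, so reliability = 0.8907.
Error variance = 474.4 − 422.566 = 51.8338; SEM = √51.8338 = 7.200.

7.200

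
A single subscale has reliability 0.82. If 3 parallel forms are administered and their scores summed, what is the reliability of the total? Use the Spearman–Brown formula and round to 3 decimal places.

ρ_k = kρ / (1 + (k−1)ρ) = 3·0.82 / (1 + 2·0.82) = 2.460 / 2.640 = 0.932.

0.932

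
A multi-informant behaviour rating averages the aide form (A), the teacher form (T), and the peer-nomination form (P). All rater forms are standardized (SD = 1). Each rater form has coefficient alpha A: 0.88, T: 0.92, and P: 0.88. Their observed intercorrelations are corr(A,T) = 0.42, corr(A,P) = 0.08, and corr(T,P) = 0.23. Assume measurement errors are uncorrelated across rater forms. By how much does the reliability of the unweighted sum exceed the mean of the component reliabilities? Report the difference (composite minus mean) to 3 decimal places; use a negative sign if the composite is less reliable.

0.035

Var(sum) = 3 + 1.46 = 4.46; true-score variance = 2.68 + 1.46 = 4.14; composite reliability = 0.9283.
Mean component reliability = 0.8933.
Difference = 0.9283 − 0.8933 = 0.035.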